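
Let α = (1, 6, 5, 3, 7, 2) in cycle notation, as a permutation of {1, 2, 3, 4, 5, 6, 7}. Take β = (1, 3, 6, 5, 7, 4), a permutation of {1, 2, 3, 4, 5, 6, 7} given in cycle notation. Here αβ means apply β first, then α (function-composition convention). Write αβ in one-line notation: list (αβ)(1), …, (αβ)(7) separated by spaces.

7 1 5 6 2 3 4

(αβ)(x) = α(β(x)). Computing each image: α(β(1)) = α(3) = 7, α(β(2)) = α(2) = 1, α(β(3)) = α(6) = 5, α(β(4)) = α(1) = 6, α(β(5)) = α(7) = 2, α(β(6)) = α(5) = 3, α(β(7)) = α(4) = 4.
Hence αβ = [7 1 5 6 2 3 4].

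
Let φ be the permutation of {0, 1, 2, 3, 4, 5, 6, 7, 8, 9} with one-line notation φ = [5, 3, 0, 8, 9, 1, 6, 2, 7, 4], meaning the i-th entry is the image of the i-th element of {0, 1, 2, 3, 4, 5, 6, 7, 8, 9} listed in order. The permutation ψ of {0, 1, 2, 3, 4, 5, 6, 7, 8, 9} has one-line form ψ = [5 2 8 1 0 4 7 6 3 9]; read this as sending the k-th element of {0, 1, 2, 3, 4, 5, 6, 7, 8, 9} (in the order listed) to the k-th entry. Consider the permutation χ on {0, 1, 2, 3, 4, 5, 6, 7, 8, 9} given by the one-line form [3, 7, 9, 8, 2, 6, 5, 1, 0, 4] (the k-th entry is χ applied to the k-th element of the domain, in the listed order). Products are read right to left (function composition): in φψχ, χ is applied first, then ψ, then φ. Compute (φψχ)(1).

Chase 1: χ(1) = 7; ψ(7) = 6; φ(6) = 6. Hence (φψχ)(1) = 6.

6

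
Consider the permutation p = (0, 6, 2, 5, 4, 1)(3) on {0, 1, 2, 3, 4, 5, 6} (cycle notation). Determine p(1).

Within (0, 6, 2, 5, 4, 1), 1 ↦ 0.

0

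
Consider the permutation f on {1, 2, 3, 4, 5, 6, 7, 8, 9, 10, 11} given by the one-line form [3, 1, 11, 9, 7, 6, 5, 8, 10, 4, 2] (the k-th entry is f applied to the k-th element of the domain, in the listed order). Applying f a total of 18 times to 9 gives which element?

9

Tracing 9 → 10 → … returns to 9 after 3 steps, so 9 lies in a 3-cycle (4, 9, 10).
On a 3-cycle, f^3 is the identity, so f^18 = f^0 there (18 ≡ 0 mod 3).
So f^18(9) = 9.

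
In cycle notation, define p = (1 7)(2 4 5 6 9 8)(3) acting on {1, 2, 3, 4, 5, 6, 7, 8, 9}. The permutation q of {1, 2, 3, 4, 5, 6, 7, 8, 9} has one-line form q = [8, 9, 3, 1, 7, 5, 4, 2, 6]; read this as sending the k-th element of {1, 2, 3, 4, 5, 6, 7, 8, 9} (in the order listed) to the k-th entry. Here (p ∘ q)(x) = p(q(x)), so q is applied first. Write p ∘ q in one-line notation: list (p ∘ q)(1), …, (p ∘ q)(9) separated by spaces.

(p ∘ q)(x) = p(q(x)). Computing each image: p(q(1)) = p(8) = 2, p(q(2)) = p(9) = 8, p(q(3)) = p(3) = 3, p(q(4)) = p(1) = 7, p(q(5)) = p(7) = 1, p(q(6)) = p(5) = 6, p(q(7)) = p(4) = 5, p(q(8)) = p(2) = 4, p(q(9)) = p(6) = 9.
Hence p ∘ q = [2 8 3 7 1 6 5 4 9].

2 8 3 7 1 6 5 4 9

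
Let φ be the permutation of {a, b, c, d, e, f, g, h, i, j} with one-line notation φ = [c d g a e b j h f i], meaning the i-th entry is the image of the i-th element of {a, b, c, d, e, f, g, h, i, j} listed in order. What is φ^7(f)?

Tracing f → b → … returns to f after 8 steps, so f lies in an 8-cycle (a, c, g, j, i, f, b, d).
Advancing 7 steps from f: f → b → d → a → c → g → j → i.

i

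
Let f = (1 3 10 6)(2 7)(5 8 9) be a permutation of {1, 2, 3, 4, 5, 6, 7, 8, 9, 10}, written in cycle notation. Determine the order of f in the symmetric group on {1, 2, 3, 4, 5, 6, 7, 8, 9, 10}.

The disjoint cycles have lengths 4, 3, 2, 1.
The order of f is the least common multiple of its cycle lengths: lcm(4, 3, 2) = 12.

12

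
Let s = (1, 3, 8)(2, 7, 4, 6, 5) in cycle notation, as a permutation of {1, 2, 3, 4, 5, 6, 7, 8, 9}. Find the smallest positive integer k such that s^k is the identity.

15

The cycle type of s is (5, 3, 1).
Since disjoint cycles commute, ord(s) = lcm(5, 3) = 15.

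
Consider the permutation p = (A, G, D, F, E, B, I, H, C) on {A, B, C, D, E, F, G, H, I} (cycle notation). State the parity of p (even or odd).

The cycle lengths are 9.
A cycle of length ℓ contributes ℓ−1 transpositions, so p is a product of 8 transpositions — even.

even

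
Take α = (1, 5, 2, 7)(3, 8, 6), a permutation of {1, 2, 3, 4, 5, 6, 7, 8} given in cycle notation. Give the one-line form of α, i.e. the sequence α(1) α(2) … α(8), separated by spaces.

5 7 8 4 2 3 1 6

Each element maps to the next entry in its cycle (wrapping to the front): 1↦5, 2↦7, 3↦8, 4↦4, 5↦2, 6↦3, 7↦1, 8↦6.
Listing these in domain order gives 5 7 8 4 2 3 1 6.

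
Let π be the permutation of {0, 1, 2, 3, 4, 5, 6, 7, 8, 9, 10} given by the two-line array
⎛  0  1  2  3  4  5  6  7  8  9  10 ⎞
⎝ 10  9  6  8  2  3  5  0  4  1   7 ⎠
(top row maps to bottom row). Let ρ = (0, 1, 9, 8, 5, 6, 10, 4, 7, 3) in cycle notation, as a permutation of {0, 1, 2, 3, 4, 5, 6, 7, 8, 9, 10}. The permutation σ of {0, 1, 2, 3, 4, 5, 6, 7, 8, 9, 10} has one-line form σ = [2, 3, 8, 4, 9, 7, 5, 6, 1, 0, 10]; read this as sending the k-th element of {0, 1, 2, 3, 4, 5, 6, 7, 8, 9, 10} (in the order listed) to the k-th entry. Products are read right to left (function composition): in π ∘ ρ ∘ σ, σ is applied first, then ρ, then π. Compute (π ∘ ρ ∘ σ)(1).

Apply the permutations in order: σ(1) = 3, then ρ(3) = 0, then π(0) = 10. So (π ∘ ρ ∘ σ)(1) = 10.

10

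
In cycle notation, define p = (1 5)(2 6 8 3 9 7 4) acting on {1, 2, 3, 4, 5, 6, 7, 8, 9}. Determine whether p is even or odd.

The cycle lengths are 7, 2.
A cycle is odd iff its length is even; p has 1 even-length cycle, so sgn(p) = (−1)^1 and p is odd.

odd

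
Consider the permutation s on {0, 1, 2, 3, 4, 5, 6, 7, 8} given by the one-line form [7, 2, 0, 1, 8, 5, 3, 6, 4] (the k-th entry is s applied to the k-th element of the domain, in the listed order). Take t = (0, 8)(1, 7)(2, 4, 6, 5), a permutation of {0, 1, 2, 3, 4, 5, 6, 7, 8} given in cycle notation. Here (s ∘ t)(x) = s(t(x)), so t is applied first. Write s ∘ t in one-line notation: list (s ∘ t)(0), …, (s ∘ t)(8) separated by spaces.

For each element, apply t then s: 0 → 8 → 4; 1 → 7 → 6; 2 → 4 → 8; 3 → 3 → 1; 4 → 6 → 3; 5 → 2 → 0; 6 → 5 → 5; 7 → 1 → 2; 8 → 0 → 7.
Collecting the images, s ∘ t = [4 6 8 1 3 0 5 2 7].

4 6 8 1 3 0 5 2 7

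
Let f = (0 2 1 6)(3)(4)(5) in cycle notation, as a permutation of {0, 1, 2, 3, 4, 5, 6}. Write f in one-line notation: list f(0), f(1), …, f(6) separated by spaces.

2 6 1 3 4 5 0

Image by image: 0↦2, 1↦6, 2↦1, 3↦3, 4↦4, 5↦5, 6↦0.
Listing these in domain order gives 2 6 1 3 4 5 0.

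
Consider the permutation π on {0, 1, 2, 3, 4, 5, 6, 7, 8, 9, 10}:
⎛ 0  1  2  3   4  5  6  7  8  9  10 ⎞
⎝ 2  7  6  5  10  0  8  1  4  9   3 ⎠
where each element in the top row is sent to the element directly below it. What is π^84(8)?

5

Tracing 8 → 4 → … returns to 8 after 8 steps, so 8 lies in an 8-cycle (0, 2, 6, 8, 4, 10, 3, 5).
Powers repeat with period 8 on this cycle, and 84 mod 8 = 4, so π^84(8) = π^4(8).
Advancing 4 steps from 8: 8 → 4 → 10 → 3 → 5.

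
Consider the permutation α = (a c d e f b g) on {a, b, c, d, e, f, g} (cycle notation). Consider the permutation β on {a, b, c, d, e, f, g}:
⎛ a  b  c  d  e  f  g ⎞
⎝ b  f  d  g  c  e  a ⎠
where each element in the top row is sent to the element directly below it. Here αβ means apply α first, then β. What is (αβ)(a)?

α(a) = c, then β(c) = d; composing gives (αβ)(a) = d.

d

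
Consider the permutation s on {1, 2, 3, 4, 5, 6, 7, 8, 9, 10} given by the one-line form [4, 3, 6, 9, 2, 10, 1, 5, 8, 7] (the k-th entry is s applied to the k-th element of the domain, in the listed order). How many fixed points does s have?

0

No element satisfies s(x) = x, so there are 0 fixed points.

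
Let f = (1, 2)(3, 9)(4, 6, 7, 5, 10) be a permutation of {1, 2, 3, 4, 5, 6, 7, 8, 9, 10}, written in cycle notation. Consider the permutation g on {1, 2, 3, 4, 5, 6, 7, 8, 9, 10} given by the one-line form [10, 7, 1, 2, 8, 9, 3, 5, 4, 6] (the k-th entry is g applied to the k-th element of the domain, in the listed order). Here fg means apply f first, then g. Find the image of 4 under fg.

9

(fg)(4) = g(f(4)). f(4) = 6, then g(6) = 9. So (fg)(4) = 9.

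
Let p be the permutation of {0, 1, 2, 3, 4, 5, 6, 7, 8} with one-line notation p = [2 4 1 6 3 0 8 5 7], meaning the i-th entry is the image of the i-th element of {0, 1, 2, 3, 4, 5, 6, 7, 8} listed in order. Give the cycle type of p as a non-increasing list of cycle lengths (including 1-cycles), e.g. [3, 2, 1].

The disjoint cycles are (0, 2, 1, 4, 3, 6, 8, 7, 5), with lengths 9 in non-increasing order.

[9]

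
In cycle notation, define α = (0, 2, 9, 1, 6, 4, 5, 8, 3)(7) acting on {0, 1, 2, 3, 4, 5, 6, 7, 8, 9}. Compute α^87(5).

5 lies in the 9-cycle (0, 2, 9, 1, 6, 4, 5, 8, 3).
On a 9-cycle, α^9 is the identity, so α^87 = α^6 there (87 ≡ 6 mod 9).
Stepping 6 places around the cycle: 5 → 8 → 3 → 0 → 2 → 9 → 1.

1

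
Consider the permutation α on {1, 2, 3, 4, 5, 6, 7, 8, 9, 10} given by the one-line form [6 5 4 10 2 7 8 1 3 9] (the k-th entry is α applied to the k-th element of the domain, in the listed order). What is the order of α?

Decomposing into disjoint cycles gives cycle lengths 4, 4, 2.
Since disjoint cycles commute, ord(α) = lcm(4, 4, 2) = 4.

4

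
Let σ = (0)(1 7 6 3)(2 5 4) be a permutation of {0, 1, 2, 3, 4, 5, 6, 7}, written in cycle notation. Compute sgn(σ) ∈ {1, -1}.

The cycle lengths are 4, 3, 1.
A cycle is odd iff its length is even; σ has 1 even-length cycle, so sgn(σ) = (−1)^1 and σ is odd.

-1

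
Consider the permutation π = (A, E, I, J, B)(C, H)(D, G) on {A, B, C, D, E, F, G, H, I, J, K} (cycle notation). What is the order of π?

The cycle type of π is (5, 2, 2, 1, 1).
Since disjoint cycles commute, ord(π) = lcm(5, 2, 2) = 10.

10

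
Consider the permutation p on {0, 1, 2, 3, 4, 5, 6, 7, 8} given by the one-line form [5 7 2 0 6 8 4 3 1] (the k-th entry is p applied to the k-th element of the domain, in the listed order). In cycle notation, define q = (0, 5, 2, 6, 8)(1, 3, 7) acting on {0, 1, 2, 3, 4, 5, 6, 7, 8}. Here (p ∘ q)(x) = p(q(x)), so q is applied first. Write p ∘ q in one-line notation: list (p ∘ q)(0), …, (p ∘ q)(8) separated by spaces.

8 0 4 3 6 2 1 7 5

For each element, apply q then p: 0 → 5 → 8; 1 → 3 → 0; 2 → 6 → 4; 3 → 7 → 3; 4 → 4 → 6; 5 → 2 → 2; 6 → 8 → 1; 7 → 1 → 7; 8 → 0 → 5.
Collecting the images, p ∘ q = [8 0 4 3 6 2 1 7 5].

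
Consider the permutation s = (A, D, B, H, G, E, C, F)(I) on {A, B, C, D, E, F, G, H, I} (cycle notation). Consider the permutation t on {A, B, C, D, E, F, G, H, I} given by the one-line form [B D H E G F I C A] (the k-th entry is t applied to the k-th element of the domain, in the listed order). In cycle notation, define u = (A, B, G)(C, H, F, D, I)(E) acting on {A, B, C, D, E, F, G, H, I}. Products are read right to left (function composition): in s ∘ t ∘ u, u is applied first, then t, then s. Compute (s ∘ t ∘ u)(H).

Apply the permutations in order: u(H) = F, then t(F) = F, then s(F) = A. So (s ∘ t ∘ u)(H) = A.

A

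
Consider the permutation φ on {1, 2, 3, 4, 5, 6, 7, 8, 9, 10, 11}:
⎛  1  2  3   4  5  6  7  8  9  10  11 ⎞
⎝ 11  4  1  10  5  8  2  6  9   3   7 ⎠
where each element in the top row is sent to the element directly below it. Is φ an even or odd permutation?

In disjoint-cycle form the cycle lengths are 7, 2, 1, 1.
A cycle of length ℓ contributes ℓ−1 transpositions, so φ is a product of 6 + 1 = 7 transpositions — odd.

odd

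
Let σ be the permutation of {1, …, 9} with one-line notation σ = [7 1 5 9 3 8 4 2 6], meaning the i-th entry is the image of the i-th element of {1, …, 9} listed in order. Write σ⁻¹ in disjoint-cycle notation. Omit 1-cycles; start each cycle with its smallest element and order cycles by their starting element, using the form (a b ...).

First write σ in disjoint cycles: (1 7 4 9 6 8 2)(3 5).
Reversing each cycle (and rotating so the smallest element leads) gives σ⁻¹ = (1 2 8 6 9 4 7)(3 5).

(1 2 8 6 9 4 7)(3 5)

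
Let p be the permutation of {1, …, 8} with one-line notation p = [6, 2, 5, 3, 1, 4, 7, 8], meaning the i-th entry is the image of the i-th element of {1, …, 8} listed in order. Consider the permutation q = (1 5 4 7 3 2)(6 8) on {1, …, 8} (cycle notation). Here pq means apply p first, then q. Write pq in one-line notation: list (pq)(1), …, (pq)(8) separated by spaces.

8 1 4 2 5 7 3 6

(pq)(x) = q(p(x)). Computing each image: q(p(1)) = q(6) = 8, q(p(2)) = q(2) = 1, q(p(3)) = q(5) = 4, q(p(4)) = q(3) = 2, q(p(5)) = q(1) = 5, q(p(6)) = q(4) = 7, q(p(7)) = q(7) = 3, q(p(8)) = q(8) = 6.
Hence pq = [8 1 4 2 5 7 3 6].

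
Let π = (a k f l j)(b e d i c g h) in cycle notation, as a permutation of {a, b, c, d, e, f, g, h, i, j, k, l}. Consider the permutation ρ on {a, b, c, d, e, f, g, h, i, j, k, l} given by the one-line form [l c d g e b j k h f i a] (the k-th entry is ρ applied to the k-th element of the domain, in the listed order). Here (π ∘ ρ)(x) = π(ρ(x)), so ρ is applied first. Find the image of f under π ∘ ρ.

e

First apply ρ: ρ(f) = b, then π(b) = e. Thus (π ∘ ρ)(f) = e.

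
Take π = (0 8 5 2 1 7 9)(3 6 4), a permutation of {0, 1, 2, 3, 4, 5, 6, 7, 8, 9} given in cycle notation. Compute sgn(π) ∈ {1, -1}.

1

The cycle lengths are 7, 3.
A cycle is odd iff its length is even; π has 0 even-length cycles, so sgn(π) = (−1)^0 and π is even.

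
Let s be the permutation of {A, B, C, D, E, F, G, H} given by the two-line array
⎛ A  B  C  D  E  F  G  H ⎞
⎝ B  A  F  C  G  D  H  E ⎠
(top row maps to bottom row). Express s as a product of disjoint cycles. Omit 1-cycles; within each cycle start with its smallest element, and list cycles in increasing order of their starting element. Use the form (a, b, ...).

(A, B)(C, F, D)(E, G, H)

Iterating s from A gives A → B → A; that is the 2-cycle (A, B).
Repeating from the next unused element and collecting all non-trivial cycles gives (A, B)(C, F, D)(E, G, H).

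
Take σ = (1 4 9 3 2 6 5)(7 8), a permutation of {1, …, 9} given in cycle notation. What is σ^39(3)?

3 lies in the 7-cycle (1 4 9 3 2 6 5).
Since the cycle has length 7, σ^39 acts on it the same as σ^4 (39 mod 7 = 4).
Advancing 4 steps from 3: 3 → 2 → 6 → 5 → 1.

1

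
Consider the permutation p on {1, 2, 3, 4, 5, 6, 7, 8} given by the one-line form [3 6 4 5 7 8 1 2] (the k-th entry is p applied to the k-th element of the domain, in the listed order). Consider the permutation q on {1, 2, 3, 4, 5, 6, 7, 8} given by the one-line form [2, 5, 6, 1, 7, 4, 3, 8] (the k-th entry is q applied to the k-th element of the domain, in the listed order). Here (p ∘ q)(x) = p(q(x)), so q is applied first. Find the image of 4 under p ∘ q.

First apply q: q(4) = 1, then p(1) = 3. Thus (p ∘ q)(4) = 3.

3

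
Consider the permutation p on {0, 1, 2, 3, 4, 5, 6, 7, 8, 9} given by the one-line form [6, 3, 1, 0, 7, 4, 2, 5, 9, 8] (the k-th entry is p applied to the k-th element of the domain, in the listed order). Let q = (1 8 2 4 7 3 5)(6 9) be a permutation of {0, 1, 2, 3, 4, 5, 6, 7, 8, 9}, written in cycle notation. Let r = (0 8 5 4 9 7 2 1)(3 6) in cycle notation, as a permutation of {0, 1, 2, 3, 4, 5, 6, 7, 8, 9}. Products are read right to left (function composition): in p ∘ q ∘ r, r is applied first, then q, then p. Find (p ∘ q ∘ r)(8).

(p ∘ q ∘ r)(8) = p(q(r(8))). r(8) = 5, then q(5) = 1, then p(1) = 3, so the result is 3.

3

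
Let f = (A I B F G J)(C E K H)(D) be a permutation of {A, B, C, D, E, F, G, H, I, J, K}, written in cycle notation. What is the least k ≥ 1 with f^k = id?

The cycle type of f is (6, 4, 1).
The order is lcm(6, 4) = 12.

12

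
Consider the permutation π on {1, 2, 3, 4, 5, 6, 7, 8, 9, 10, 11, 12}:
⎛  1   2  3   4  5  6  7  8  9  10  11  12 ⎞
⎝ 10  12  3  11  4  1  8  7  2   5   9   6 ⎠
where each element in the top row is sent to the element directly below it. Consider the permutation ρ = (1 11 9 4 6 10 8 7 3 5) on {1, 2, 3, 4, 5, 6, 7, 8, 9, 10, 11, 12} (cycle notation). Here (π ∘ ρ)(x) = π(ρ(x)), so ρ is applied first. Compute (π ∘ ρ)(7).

3

ρ(7) = 3, then π(3) = 3; composing gives (π ∘ ρ)(7) = 3.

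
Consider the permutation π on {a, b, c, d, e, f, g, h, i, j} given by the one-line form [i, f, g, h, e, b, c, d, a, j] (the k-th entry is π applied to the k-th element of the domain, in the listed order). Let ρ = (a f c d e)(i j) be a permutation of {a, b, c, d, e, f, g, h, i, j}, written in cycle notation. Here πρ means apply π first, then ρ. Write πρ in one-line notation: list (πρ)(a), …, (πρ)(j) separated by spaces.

(πρ)(x) = ρ(π(x)). Computing each image: ρ(π(a)) = ρ(i) = j, ρ(π(b)) = ρ(f) = c, ρ(π(c)) = ρ(g) = g, ρ(π(d)) = ρ(h) = h, ρ(π(e)) = ρ(e) = a, ρ(π(f)) = ρ(b) = b, ρ(π(g)) = ρ(c) = d, ρ(π(h)) = ρ(d) = e, ρ(π(i)) = ρ(a) = f, ρ(π(j)) = ρ(j) = i.
Hence πρ = [j c g h a b d e f i].

j c g h a b d e f i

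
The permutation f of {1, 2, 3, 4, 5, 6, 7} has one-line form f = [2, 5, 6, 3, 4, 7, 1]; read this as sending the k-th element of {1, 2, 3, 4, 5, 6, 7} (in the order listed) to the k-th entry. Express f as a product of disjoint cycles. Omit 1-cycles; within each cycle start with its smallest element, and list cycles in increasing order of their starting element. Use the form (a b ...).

(1 2 5 4 3 6 7)

Iterating f from 1 gives 1 → 2 → 5 → 4 → 3 → 6 → 7 → 1; that is the 7-cycle (1 2 5 4 3 6 7).
Repeating from the next unused element and collecting all non-trivial cycles gives (1 2 5 4 3 6 7).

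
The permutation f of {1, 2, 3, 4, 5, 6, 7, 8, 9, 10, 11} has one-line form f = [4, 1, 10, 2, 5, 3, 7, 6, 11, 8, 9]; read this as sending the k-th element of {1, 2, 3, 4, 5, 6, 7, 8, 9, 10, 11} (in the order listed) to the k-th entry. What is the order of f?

12

Decomposing into disjoint cycles gives cycle lengths 4, 3, 2, 1, 1.
The order is lcm(4, 3, 2) = 12.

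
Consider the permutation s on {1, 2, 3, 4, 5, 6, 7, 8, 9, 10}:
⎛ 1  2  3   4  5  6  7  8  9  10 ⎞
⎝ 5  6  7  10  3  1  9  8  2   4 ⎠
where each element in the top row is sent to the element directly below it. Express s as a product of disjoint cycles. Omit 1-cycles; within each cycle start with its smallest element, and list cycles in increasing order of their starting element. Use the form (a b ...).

Iterating s from 1 gives 1 → 5 → 3 → 7 → 9 → 2 → 6 → 1; that is the 7-cycle (1 5 3 7 9 2 6).
Repeating from the next unused element and collecting all non-trivial cycles gives (1 5 3 7 9 2 6)(4 10).

(1 5 3 7 9 2 6)(4 10)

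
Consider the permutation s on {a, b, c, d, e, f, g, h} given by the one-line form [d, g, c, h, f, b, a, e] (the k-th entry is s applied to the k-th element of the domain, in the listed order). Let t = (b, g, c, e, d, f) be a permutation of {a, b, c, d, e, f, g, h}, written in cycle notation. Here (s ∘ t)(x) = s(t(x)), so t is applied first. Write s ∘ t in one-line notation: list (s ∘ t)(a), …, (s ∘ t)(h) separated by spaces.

For each element, apply t then s: a → a → d; b → g → a; c → e → f; d → f → b; e → d → h; f → b → g; g → c → c; h → h → e.
Collecting the images, s ∘ t = [d a f b h g c e].

d a f b h g c e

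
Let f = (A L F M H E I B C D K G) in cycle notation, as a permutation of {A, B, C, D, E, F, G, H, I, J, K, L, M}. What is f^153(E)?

F

E lies in the 12-cycle (A L F M H E I B C D K G).
Powers repeat with period 12 on this cycle, and 153 mod 12 = 9, so f^153(E) = f^9(E).
Stepping 9 places around the cycle: E → I → B → C → D → K → G → A → L → F.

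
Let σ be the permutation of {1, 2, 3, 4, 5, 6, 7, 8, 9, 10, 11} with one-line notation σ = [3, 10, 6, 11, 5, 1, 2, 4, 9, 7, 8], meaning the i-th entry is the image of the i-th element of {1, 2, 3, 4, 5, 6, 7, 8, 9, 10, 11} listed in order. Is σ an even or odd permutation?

In disjoint-cycle form the cycle lengths are 3, 3, 3, 1, 1.
A cycle is odd iff its length is even; σ has 0 even-length cycles, so sgn(σ) = (−1)^0 and σ is even.

even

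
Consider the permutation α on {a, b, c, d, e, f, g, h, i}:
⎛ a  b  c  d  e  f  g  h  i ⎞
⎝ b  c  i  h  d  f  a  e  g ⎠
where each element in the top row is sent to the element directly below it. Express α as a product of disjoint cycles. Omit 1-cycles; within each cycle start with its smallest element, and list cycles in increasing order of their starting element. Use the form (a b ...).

Start at a and follow images: a → b → c → i → g → a, giving the cycle (a b c i g).
Continuing from each remaining unvisited element yields (a b c i g)(d h e).

(a b c i g)(d h e)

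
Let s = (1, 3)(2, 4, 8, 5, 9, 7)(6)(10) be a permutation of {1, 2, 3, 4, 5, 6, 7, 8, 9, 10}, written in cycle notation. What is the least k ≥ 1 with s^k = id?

6

The cycle type of s is (6, 2, 1, 1).
The order is lcm(6, 2) = 6.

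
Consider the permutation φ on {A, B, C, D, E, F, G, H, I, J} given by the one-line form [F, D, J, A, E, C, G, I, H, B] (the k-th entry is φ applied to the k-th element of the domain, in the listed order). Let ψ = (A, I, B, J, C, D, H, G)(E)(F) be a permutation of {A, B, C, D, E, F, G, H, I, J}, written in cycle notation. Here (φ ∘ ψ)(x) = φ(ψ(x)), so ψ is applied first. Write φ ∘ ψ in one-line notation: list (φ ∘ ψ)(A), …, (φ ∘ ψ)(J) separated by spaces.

H B A I E C F G D J

For each element, apply ψ then φ: A → I → H; B → J → B; C → D → A; D → H → I; E → E → E; F → F → C; G → A → F; H → G → G; I → B → D; J → C → J.
So φ ∘ ψ in one-line form is H B A I E C F G D J.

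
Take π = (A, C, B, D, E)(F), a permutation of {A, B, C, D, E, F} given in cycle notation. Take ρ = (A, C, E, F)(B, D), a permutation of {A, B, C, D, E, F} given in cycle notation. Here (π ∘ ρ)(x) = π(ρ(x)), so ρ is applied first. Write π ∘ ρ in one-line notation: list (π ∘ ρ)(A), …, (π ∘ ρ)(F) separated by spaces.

(π ∘ ρ)(x) = π(ρ(x)). Computing each image: π(ρ(A)) = π(C) = B, π(ρ(B)) = π(D) = E, π(ρ(C)) = π(E) = A, π(ρ(D)) = π(B) = D, π(ρ(E)) = π(F) = F, π(ρ(F)) = π(A) = C.
Hence π ∘ ρ = [B E A D F C].

B E A D F C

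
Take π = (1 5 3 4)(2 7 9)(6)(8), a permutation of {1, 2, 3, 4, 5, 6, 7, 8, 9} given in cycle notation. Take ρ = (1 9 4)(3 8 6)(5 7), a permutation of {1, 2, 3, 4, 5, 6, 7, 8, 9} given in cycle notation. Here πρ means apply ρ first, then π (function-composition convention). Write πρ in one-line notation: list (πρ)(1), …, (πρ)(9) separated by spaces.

(πρ)(x) = π(ρ(x)). Computing each image: π(ρ(1)) = π(9) = 2, π(ρ(2)) = π(2) = 7, π(ρ(3)) = π(8) = 8, π(ρ(4)) = π(1) = 5, π(ρ(5)) = π(7) = 9, π(ρ(6)) = π(3) = 4, π(ρ(7)) = π(5) = 3, π(ρ(8)) = π(6) = 6, π(ρ(9)) = π(4) = 1.
Hence πρ = [2 7 8 5 9 4 3 6 1].

2 7 8 5 9 4 3 6 1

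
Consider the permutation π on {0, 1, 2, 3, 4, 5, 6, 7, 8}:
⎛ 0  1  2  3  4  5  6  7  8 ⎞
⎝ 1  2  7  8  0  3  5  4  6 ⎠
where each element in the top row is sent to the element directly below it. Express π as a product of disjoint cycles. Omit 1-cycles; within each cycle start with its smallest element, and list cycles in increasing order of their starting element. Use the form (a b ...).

From 0: 0 → 1 → 2 → 7 → 4 → 0, closing the cycle (0 1 2 7 4).
Continuing from each remaining unvisited element yields (0 1 2 7 4)(3 8 6 5).

(0 1 2 7 4)(3 8 6 5)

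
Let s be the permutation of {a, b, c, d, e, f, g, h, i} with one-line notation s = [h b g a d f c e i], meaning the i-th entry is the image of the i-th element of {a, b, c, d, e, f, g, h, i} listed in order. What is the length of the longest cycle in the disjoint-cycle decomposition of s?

Decomposing into disjoint cycles gives (a h e d)(c g); the longest has length 4.

4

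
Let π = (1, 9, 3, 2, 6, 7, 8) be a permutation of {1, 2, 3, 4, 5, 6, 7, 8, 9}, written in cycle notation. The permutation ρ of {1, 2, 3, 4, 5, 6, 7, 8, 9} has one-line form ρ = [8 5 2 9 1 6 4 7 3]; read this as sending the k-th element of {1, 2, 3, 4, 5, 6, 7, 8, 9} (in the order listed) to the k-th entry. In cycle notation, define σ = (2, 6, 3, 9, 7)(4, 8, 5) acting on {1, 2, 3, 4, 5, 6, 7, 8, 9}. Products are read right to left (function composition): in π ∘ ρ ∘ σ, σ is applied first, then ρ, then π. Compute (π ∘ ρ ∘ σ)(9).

(π ∘ ρ ∘ σ)(9) = π(ρ(σ(9))). σ(9) = 7, then ρ(7) = 4, then π(4) = 4, so the result is 4.

4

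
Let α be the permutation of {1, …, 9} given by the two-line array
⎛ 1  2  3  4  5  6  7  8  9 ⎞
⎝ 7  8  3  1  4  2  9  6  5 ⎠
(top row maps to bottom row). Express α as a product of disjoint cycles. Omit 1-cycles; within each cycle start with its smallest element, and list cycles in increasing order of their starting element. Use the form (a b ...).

(1 7 9 5 4)(2 8 6)

Iterating α from 1 gives 1 → 7 → 9 → 5 → 4 → 1; that is the 5-cycle (1 7 9 5 4).
Continuing from each remaining unvisited element yields (1 7 9 5 4)(2 8 6).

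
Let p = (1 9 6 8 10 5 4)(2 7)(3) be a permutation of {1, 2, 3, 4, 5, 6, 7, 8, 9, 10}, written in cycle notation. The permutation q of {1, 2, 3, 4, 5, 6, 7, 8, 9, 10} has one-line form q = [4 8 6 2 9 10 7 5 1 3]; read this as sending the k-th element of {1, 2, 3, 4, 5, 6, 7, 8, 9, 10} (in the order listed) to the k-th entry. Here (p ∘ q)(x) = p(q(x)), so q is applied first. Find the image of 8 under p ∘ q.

q(8) = 5, then p(5) = 4; composing gives (p ∘ q)(8) = 4.

4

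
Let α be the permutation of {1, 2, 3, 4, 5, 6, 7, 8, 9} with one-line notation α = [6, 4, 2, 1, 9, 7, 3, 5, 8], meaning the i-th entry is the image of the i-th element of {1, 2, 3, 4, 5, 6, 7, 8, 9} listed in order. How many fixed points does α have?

No element satisfies α(x) = x, so there are 0 fixed points.

0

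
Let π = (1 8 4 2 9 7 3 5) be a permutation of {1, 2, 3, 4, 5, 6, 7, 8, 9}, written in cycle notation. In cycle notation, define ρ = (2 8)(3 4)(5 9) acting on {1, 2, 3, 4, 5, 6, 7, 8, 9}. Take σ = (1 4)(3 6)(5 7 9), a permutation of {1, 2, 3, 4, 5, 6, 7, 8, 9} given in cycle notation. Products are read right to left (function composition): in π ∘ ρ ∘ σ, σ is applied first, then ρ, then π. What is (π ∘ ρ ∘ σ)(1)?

Chase 1: σ(1) = 4; ρ(4) = 3; π(3) = 5. Hence (π ∘ ρ ∘ σ)(1) = 5.

5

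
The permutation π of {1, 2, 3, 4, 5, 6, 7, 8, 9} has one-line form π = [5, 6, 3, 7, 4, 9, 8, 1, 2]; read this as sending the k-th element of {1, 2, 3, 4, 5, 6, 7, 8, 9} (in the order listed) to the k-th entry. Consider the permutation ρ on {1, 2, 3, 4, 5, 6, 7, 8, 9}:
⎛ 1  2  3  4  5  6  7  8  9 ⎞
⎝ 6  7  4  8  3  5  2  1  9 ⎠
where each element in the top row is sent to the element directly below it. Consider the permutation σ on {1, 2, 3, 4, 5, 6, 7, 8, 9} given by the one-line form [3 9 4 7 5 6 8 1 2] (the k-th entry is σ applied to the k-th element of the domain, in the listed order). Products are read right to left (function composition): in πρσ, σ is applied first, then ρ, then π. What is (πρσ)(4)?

6

Chase 4: σ(4) = 7; ρ(7) = 2; π(2) = 6. Hence (πρσ)(4) = 6.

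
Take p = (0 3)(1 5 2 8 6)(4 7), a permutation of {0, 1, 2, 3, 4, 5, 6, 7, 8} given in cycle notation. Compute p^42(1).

1 lies in the 5-cycle (1 5 2 8 6).
Powers repeat with period 5 on this cycle, and 42 mod 5 = 2, so p^42(1) = p^2(1).
Stepping 2 places around the cycle: 1 → 5 → 2.

2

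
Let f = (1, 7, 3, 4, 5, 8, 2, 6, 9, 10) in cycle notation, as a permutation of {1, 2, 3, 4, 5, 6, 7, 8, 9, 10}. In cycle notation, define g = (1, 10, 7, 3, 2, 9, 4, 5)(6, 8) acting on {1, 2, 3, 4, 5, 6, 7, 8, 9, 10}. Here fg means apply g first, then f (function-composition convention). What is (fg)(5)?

First apply g: g(5) = 1, then f(1) = 7. Thus (fg)(5) = 7.

7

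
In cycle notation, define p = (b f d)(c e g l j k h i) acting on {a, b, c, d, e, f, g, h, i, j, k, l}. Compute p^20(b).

d

b lies in the 3-cycle (b f d).
Since the cycle has length 3, p^20 acts on it the same as p^2 (20 mod 3 = 2).
Advancing 2 steps from b: b → f → d.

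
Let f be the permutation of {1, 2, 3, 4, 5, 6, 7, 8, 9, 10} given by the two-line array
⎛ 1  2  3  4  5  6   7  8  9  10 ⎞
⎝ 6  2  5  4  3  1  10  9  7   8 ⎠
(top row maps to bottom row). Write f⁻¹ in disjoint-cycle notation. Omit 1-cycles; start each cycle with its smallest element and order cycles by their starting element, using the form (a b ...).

(1 6)(3 5)(7 9 8 10)

First write f in disjoint cycles: (1 6)(3 5)(7 10 8 9).
The inverse reverses every cycle; in canonical form, f⁻¹ = (1 6)(3 5)(7 9 8 10).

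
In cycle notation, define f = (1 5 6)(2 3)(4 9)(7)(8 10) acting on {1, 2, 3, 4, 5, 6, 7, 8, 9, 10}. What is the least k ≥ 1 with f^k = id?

The cycle type of f is (3, 2, 2, 2, 1).
The order of f is the least common multiple of its cycle lengths: lcm(3, 2, 2, 2) = 6.

6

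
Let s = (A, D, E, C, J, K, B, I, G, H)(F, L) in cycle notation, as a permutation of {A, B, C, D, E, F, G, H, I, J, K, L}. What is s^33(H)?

H lies in the 10-cycle (A, D, E, C, J, K, B, I, G, H).
Since the cycle has length 10, s^33 acts on it the same as s^3 (33 mod 10 = 3).
Stepping 3 places around the cycle: H → A → D → E.

E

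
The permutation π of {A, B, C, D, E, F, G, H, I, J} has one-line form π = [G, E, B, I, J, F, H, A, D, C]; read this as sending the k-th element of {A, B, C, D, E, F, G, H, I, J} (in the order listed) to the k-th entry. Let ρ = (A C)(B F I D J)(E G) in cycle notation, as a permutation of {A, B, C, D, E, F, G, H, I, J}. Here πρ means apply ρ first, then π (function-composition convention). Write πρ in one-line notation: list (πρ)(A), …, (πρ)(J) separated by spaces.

(πρ)(x) = π(ρ(x)). Computing each image: π(ρ(A)) = π(C) = B, π(ρ(B)) = π(F) = F, π(ρ(C)) = π(A) = G, π(ρ(D)) = π(J) = C, π(ρ(E)) = π(G) = H, π(ρ(F)) = π(I) = D, π(ρ(G)) = π(E) = J, π(ρ(H)) = π(H) = A, π(ρ(I)) = π(D) = I, π(ρ(J)) = π(B) = E.
Hence πρ = [B F G C H D J A I E].

B F G C H D J A I E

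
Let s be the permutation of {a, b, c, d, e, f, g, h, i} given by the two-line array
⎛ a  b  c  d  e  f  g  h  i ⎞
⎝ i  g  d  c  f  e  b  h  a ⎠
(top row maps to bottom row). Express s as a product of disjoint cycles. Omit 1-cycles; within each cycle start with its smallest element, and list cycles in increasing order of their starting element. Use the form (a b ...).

Iterating s from a gives a → i → a; that is the 2-cycle (a i).
Repeating from the next unused element and collecting all non-trivial cycles gives (a i)(b g)(c d)(e f).

(a i)(b g)(c d)(e f)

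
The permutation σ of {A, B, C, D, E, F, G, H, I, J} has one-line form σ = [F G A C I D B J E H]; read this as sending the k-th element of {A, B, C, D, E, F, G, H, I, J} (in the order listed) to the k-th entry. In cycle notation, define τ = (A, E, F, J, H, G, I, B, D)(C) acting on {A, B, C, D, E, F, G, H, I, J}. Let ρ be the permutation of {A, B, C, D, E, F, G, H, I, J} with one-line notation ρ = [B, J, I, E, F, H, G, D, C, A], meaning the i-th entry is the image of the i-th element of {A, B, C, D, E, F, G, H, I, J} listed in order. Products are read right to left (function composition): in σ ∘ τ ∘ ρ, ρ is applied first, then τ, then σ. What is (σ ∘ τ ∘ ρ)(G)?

Chase G: ρ(G) = G; τ(G) = I; σ(I) = E. Hence (σ ∘ τ ∘ ρ)(G) = E.

E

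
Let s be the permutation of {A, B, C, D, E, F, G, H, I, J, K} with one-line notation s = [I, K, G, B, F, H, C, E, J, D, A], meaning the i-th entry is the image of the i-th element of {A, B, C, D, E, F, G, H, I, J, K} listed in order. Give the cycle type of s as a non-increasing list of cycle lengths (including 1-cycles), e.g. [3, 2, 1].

[6, 3, 2]

The disjoint cycles are (A, I, J, D, B, K)(C, G)(E, F, H), with lengths 6, 3, 2 in non-increasing order.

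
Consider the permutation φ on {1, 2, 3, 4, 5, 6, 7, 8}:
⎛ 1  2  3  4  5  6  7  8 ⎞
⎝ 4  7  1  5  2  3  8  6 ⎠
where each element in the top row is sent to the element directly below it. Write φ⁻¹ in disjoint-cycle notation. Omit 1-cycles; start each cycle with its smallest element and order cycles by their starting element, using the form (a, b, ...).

(1, 3, 6, 8, 7, 2, 5, 4)

The cycle decomposition of φ is (1, 4, 5, 2, 7, 8, 6, 3).
The inverse reverses every cycle; in canonical form, φ⁻¹ = (1, 3, 6, 8, 7, 2, 5, 4).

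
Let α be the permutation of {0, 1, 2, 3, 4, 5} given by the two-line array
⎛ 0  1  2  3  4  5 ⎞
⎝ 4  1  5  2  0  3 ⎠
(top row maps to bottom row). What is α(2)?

5

The entry below 2 in the array is 5, so α(2) = 5.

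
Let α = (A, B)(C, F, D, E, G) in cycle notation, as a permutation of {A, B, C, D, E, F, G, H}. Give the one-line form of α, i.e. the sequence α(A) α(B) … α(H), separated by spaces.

Each element maps to the next entry in its cycle (wrapping to the front): A→B, B→A, C→F, D→E, E→G, F→D, G→C, H→H.
So the one-line form is B A F E G D C H.

B A F E G D C H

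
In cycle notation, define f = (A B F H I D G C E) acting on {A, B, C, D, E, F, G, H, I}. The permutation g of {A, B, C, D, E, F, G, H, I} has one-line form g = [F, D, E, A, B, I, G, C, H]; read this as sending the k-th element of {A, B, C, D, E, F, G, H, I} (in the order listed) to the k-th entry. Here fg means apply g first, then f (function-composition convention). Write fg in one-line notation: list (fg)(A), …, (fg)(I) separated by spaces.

(fg)(x) = f(g(x)). Computing each image: f(g(A)) = f(F) = H, f(g(B)) = f(D) = G, f(g(C)) = f(E) = A, f(g(D)) = f(A) = B, f(g(E)) = f(B) = F, f(g(F)) = f(I) = D, f(g(G)) = f(G) = C, f(g(H)) = f(C) = E, f(g(I)) = f(H) = I.
Hence fg = [H G A B F D C E I].

H G A B F D C E I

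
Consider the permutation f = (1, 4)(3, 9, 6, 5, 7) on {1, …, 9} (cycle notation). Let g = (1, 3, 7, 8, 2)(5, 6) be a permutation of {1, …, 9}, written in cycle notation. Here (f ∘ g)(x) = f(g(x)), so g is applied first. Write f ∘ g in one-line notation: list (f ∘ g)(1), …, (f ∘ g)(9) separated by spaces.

Chase each element through g then f: 1 → 3 → 9; 2 → 1 → 4; 3 → 7 → 3; 4 → 4 → 1; 5 → 6 → 5; 6 → 5 → 7; 7 → 8 → 8; 8 → 2 → 2; 9 → 9 → 6.
So f ∘ g in one-line form is 9 4 3 1 5 7 8 2 6.

9 4 3 1 5 7 8 2 6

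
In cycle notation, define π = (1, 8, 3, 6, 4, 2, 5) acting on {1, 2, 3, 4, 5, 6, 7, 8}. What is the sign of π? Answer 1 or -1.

The cycle lengths are 7, 1.
A cycle of length ℓ contributes ℓ−1 transpositions, so π is a product of 6 transpositions — even.

1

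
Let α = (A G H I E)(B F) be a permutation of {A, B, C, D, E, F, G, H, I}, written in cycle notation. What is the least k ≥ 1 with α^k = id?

The disjoint cycles have lengths 5, 2, 1, 1.
The order is lcm(5, 2) = 10.

10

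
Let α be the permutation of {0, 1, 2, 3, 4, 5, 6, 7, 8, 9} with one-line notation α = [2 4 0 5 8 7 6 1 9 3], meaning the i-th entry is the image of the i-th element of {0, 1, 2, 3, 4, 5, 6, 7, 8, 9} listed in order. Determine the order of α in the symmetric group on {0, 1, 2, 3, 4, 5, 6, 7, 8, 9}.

14

Writing α as disjoint cycles, the cycle lengths are 7, 2, 1.
The order is lcm(7, 2) = 14.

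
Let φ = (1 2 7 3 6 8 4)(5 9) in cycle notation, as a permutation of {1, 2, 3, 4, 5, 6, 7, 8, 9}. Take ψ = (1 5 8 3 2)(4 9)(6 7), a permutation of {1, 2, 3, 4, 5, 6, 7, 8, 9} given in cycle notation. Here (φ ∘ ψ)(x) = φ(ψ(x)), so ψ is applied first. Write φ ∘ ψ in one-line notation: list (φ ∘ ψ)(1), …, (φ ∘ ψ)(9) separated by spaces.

For each element, apply ψ then φ: 1 → 5 → 9; 2 → 1 → 2; 3 → 2 → 7; 4 → 9 → 5; 5 → 8 → 4; 6 → 7 → 3; 7 → 6 → 8; 8 → 3 → 6; 9 → 4 → 1.
So φ ∘ ψ in one-line form is 9 2 7 5 4 3 8 6 1.

9 2 7 5 4 3 8 6 1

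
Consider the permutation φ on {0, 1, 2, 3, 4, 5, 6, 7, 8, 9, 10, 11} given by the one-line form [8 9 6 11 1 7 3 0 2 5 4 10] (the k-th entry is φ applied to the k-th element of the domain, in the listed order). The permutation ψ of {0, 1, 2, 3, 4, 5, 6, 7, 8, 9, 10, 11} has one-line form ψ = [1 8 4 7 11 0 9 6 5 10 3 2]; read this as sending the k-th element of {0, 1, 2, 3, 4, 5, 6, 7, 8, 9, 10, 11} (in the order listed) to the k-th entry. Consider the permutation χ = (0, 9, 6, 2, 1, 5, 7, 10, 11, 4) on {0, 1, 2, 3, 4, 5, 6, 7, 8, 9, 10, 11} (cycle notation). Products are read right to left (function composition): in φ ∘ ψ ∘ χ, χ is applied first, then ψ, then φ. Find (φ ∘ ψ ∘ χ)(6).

Apply the permutations in order: χ(6) = 2, then ψ(2) = 4, then φ(4) = 1. So (φ ∘ ψ ∘ χ)(6) = 1.

1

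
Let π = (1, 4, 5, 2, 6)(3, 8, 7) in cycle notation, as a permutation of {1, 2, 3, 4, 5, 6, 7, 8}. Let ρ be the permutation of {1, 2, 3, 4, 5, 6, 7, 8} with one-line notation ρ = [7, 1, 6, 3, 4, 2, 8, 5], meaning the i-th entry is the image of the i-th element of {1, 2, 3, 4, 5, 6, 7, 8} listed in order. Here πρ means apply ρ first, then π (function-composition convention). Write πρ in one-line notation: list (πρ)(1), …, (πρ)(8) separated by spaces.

3 4 1 8 5 6 7 2

Chase each element through ρ then π: 1 → 7 → 3; 2 → 1 → 4; 3 → 6 → 1; 4 → 3 → 8; 5 → 4 → 5; 6 → 2 → 6; 7 → 8 → 7; 8 → 5 → 2.
So πρ in one-line form is 3 4 1 8 5 6 7 2.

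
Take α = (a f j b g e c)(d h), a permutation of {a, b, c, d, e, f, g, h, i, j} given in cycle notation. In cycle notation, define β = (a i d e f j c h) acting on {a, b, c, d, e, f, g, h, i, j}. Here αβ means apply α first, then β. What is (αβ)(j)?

(αβ)(j) = β(α(j)). α(j) = b, then β(b) = b. So (αβ)(j) = b.

b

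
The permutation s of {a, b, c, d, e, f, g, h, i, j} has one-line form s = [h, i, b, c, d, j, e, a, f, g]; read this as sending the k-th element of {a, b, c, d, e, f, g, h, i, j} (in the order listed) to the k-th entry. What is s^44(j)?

c

Tracing j → g → … returns to j after 8 steps, so j lies in an 8-cycle (b i f j g e d c).
Since the cycle has length 8, s^44 acts on it the same as s^4 (44 mod 8 = 4).
Advancing 4 steps from j: j → g → e → d → c.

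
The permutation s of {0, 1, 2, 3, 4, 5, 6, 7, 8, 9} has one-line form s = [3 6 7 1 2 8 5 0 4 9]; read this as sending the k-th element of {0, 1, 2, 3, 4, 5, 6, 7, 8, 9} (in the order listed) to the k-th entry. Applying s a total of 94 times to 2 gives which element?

1

Tracing 2 → 7 → … returns to 2 after 9 steps, so 2 lies in a 9-cycle (0 3 1 6 5 8 4 2 7).
Powers repeat with period 9 on this cycle, and 94 mod 9 = 4, so s^94(2) = s^4(2).
Stepping 4 places around the cycle: 2 → 7 → 0 → 3 → 1.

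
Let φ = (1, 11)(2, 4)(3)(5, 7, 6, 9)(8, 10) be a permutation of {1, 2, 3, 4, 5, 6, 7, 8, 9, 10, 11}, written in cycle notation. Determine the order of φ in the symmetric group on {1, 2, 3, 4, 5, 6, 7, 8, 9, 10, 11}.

The disjoint cycles have lengths 4, 2, 2, 2, 1.
The order is lcm(4, 2, 2, 2) = 4.

4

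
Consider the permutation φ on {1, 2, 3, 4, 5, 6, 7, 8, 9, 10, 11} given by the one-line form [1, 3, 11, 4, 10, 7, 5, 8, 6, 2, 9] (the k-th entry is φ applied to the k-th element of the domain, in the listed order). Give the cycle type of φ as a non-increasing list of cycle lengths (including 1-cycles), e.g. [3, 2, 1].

[8, 1, 1, 1]

The disjoint cycles are (1)(2 3 11 9 6 7 5 10)(4)(8), with lengths 8, 1, 1, 1 in non-increasing order.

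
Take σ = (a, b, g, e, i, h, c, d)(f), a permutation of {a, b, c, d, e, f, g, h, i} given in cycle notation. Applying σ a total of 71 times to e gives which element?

e lies in the 8-cycle (a, b, g, e, i, h, c, d).
Since the cycle has length 8, σ^71 acts on it the same as σ^7 (71 mod 8 = 7).
Stepping 7 places around the cycle: e → i → h → c → d → a → b → g.

g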